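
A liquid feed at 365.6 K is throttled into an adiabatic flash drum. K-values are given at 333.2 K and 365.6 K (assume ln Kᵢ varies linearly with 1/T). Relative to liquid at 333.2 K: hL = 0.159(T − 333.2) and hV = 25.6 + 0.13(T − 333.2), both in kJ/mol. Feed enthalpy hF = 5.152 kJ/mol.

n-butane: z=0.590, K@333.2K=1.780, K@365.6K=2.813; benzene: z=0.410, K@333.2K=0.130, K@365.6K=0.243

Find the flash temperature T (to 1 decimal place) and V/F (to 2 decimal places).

T = 335.1 K, V/F = 0.19

Adiabatic flash: solve Rachford–Rice at each trial T, then check hF = ψ·hV(T) + (1−ψ)·hL(T).
  T = 333.2 K: K = (1.780, 0.130), RR gives ψ = 0.153, H_out = 3.905 kJ/mol
  T = 365.6 K: K = (2.813, 0.243), RR gives ψ = 0.553, H_out = 18.795 kJ/mol
  T = 349.4 K: K = (2.262, 0.180), RR gives ψ = 0.395, H_out = 12.497 kJ/mol
  T = 341.3 K: K = (2.012, 0.154), RR gives ψ = 0.292, H_out = 8.696 kJ/mol
  T = 337.2 K: K = (1.892, 0.141), RR gives ψ = 0.228, H_out = 6.439 kJ/mol
  T = 335.2 K: K = (1.836, 0.136), RR gives ψ = 0.192, H_out = 5.221 kJ/mol
Linear interpolation between T = 333.2 (H_out = 3.905) and T = 335.2 (H_out = 5.221) on hF = 5.152 gives T ≈ 335.1 K, at which ψ = 0.19.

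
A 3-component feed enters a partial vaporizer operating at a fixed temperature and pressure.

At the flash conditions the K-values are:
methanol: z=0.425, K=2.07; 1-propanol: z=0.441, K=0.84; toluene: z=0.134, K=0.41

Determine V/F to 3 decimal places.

V/F = 0.844

Material balance + equilibrium reduce to Σ zᵢ(Kᵢ−1)/(1+V/F(Kᵢ−1)) = 0.
Feasibility: ΣzᵢKᵢ = 1.305, Σzᵢ/Kᵢ = 1.057 — both > 1, two phases present.
Newton–Raphson from V/F = 0.5:
  V/F = 0.500: g = 0.1074, g' = -0.314 → V/F = 0.842
  V/F = 0.842: g = 0.0004, g' = -0.334 → V/F = 0.844
Converged at V/F = 0.844.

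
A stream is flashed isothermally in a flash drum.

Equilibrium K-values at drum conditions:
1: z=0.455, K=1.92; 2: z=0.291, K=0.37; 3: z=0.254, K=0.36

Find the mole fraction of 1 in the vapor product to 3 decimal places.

Newton–Raphson from V/F = 0.5:
  V/F = 0.500: g = -0.2200, g' = -0.652 → V/F = 0.163
  V/F = 0.163: g = -0.0215, g' = -0.564 → V/F = 0.124
  V/F = 0.124: g = 0.0001, g' = -0.569 → V/F = 0.125
Converged at V/F = 0.125.
Compositions from xᵢ = zᵢ/(1+V/F(Kᵢ−1)), yᵢ = Kᵢxᵢ:
  1: x = 0.408, y = 0.784
  2: x = 0.316, y = 0.117
  3: x = 0.276, y = 0.099

y_1 = 0.784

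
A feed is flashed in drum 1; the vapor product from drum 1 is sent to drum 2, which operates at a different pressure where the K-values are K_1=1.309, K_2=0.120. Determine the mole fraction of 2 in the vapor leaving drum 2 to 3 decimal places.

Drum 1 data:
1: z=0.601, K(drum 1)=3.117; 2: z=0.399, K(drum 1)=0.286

y_2 (drum 2) = 0.031

Drum 1:
Rachford–Rice: g(ψ₁) = Σ zᵢ(Kᵢ−1)/(1+ψ₁(Kᵢ−1)) = 0.
Feasibility: ΣzᵢKᵢ = 1.987, Σzᵢ/Kᵢ = 1.588 — both > 1, two phases present.
Newton iteration, ψ₁⁰ = 0.4:
  ψ₁ = 0.400: g = 0.2902, g' = -1.188 → ψ₁ = 0.644
  ψ₁ = 0.644: g = 0.0108, g' = -1.179 → ψ₁ = 0.653
Converged at ψ₁ = 0.653.
Drum-1 compositions:
  1: x = 0.252, y = 0.786
  2: x = 0.748, y = 0.214
Drum-2 feed = drum-1 vapor: z₂ = (0.7861, 0.2139).
Drum 2:
Rachford–Rice: g(ψ₂) = Σ zᵢ(Kᵢ−1)/(1+ψ₂(Kᵢ−1)) = 0.
g(0) = ΣzᵢKᵢ − 1 = 0.055 and g(1) = 1 − Σzᵢ/Kᵢ = -1.383, so a root lies in (0, 1).
Binary case is linear: z₁(K₁−1)(1+ψ₂(K₂−1)) + z₂(K₂−1)(1+ψ₂(K₁−1)) = 0
⇒ ψ₂ = [z₁(K₁−1)+z₂(K₂−1)] / [−(K₁−1)(K₂−1)] = 0.0547/0.2719 = 0.201
  1: x = 0.740, y = 0.969
  2: x = 0.260, y = 0.031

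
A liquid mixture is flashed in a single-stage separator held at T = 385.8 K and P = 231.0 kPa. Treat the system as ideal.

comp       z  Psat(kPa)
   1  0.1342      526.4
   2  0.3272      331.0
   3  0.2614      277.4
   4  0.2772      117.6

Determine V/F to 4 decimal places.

Raoult's law: Kᵢ = Pᵢˢᵃᵗ/P = Pᵢˢᵃᵗ/231.0.
  K_1 = 526.4/231.0 = 2.278788, K_2 = 331.0/231.0 = 1.432900, K_3 = 277.4/231.0 = 1.200866, K_4 = 117.6/231.0 = 0.509091
Rachford–Rice: g(V/F) = Σ zᵢ(Kᵢ−1)/(1+V/F(Kᵢ−1)) = 0.
Check two-phase: ΣzᵢKᵢ = 1.2297 > 1 and Σzᵢ/Kᵢ = 1.0494 > 1, so g(0) = 0.2297 > 0 and g(1) = -0.0494 < 0.
Newton iteration, V/F⁰ = 0.5:
  V/F = 0.5000: g = 0.08849, g' = -0.2491 → V/F = 0.8552
  V/F = 0.8552: g = -0.00439, g' = -0.2889 → V/F = 0.8400
  V/F = 0.8400: g = -0.00003, g' = -0.2852 → V/F = 0.8399
Converged at V/F = 0.8399.

V/F = 0.8399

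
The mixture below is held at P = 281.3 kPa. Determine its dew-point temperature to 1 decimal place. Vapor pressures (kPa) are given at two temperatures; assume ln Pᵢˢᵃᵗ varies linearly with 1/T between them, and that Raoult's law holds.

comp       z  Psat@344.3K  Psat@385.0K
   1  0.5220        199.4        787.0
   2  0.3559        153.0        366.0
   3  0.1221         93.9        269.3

T = 363.9 K

Dew-point temperature: Σzᵢ·P/Pᵢˢᵃᵗ(T) = 1. Interpolate ln Pᵢˢᵃᵗ = aᵢ + bᵢ/T.
  T = 344.3 K: ΣzᵢP/Pᵢˢᵃᵗ = 1.7565
  T = 385.0 K: ΣzᵢP/Pᵢˢᵃᵗ = 0.5877
  T = 364.6 K: ΣzᵢP/Pᵢˢᵃᵗ = 0.9807
  T = 354.5 K: ΣzᵢP/Pᵢˢᵃᵗ = 1.2974
  T = 359.6 K: ΣzᵢP/Pᵢˢᵃᵗ = 1.1238
  T = 362.1 K: ΣzᵢP/Pᵢˢᵃᵗ = 1.0492
Interpolating between 362.1 K and 364.6 K gives T ≈ 363.9 K.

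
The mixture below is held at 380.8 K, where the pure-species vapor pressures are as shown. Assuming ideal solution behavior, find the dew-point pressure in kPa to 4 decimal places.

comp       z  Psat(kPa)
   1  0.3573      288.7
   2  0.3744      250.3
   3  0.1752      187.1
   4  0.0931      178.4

Pdew = 238.5678 kPa

At the dew point ψ → 1, so Σzᵢ/Kᵢ = 1 with Kᵢ = Pᵢˢᵃᵗ/P ⇒ 1/P = Σzᵢ/Pᵢˢᵃᵗ.
1/P = 0.3573/288.7 + 0.3744/250.3 + 0.1752/187.1 + 0.0931/178.4 = 0.0041917 ⇒ P = 238.5678 kPa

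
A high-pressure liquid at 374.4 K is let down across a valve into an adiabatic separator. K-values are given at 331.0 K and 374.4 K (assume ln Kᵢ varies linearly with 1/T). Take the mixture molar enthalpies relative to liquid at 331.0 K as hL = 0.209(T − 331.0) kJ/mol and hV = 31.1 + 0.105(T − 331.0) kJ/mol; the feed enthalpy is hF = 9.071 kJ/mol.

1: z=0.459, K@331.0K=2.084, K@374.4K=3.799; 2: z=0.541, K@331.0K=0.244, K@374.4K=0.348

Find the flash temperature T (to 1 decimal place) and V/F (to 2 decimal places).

T = 340.2 K, V/F = 0.24

Adiabatic flash: solve Rachford–Rice at each trial T, then check hF = ψ·hV(T) + (1−ψ)·hL(T).
  T = 331.0 K: K = (2.084, 0.244), RR gives ψ = 0.108, H_out = 3.361 kJ/mol
  T = 374.4 K: K = (3.799, 0.348), RR gives ψ = 0.511, H_out = 22.648 kJ/mol
  T = 352.7 K: K = (2.866, 0.295), RR gives ψ = 0.361, H_out = 14.942 kJ/mol
  T = 341.9 K: K = (2.458, 0.269), RR gives ψ = 0.257, H_out = 9.977 kJ/mol
  T = 336.4 K: K = (2.265, 0.256), RR gives ψ = 0.189, H_out = 6.913 kJ/mol
  T = 339.1 K: K = (2.358, 0.263), RR gives ψ = 0.224, H_out = 8.475 kJ/mol
  T = 340.5 K: K = (2.408, 0.266), RR gives ψ = 0.241, H_out = 9.240 kJ/mol
Linear interpolation between T = 339.1 (H_out = 8.475) and T = 340.5 (H_out = 9.240) on hF = 9.071 gives T ≈ 340.2 K, at which ψ = 0.24.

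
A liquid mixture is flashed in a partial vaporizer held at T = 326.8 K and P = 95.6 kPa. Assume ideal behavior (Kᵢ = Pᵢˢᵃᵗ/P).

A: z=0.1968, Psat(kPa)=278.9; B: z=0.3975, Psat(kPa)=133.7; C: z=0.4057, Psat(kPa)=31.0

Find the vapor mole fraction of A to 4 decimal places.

y_A = 0.3400

Raoult's law: Kᵢ = Pᵢˢᵃᵗ/P = Pᵢˢᵃᵗ/95.6.
  K_A = 278.9/95.6 = 2.917364, K_B = 133.7/95.6 = 1.398536, K_C = 31.0/95.6 = 0.324268
Material balance + equilibrium reduce to Σ zᵢ(Kᵢ−1)/(1+V/F(Kᵢ−1)) = 0.
g(0) = ΣzᵢKᵢ − 1 = 0.2616 and g(1) = 1 − Σzᵢ/Kᵢ = -0.6028, so a root lies in (0, 1).
Newton iteration, V/F⁰ = 0.34:
  V/F = 0.3400: g = 0.01202, g' = -0.6263 → V/F = 0.3592
Converged at V/F = 0.3592.
Compositions from xᵢ = zᵢ/(1+V/F(Kᵢ−1)), yᵢ = Kᵢxᵢ:
  A: x = 0.1165, y = 0.3400
  B: x = 0.3477, y = 0.4863
  C: x = 0.5357, y = 0.1737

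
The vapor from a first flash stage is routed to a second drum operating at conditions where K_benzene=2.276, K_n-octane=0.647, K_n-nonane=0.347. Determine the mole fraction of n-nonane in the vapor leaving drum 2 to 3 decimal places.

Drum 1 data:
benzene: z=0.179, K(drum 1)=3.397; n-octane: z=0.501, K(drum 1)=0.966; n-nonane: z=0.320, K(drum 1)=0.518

Drum 1:
Material balance + equilibrium reduce to Σ zᵢ(Kᵢ−1)/(1+ψ₁(Kᵢ−1)) = 0.
g(0) = ΣzᵢKᵢ − 1 = 0.258 and g(1) = 1 − Σzᵢ/Kᵢ = -0.189, so a root lies in (0, 1).
Newton iteration, ψ₁⁰ = 0.5:
  ψ₁ = 0.500: g = -0.0254, g' = -0.342 → ψ₁ = 0.426
  ψ₁ = 0.426: g = 0.0010, g' = -0.370 → ψ₁ = 0.428
Converged at ψ₁ = 0.428.
Drum-1 compositions:
  benzene: x = 0.088, y = 0.300
  n-octane: x = 0.508, y = 0.491
  n-nonane: x = 0.403, y = 0.209
Drum-2 feed = drum-1 vapor: z₂ = (0.3000, 0.4911, 0.2089).
Drum 2:
Let ψ₂ = V/F and solve Σ zᵢ(Kᵢ−1)/(1+ψ₂(Kᵢ−1)) = 0.
g(0) = ΣzᵢKᵢ − 1 = 0.073 and g(1) = 1 − Σzᵢ/Kᵢ = -0.493, so a root lies in (0, 1).
Newton iteration, ψ₂⁰ = 0.39:
  ψ₂ = 0.390: g = -0.1285, g' = -0.460 → ψ₂ = 0.111
  ψ₂ = 0.111: g = 0.0078, g' = -0.545 → ψ₂ = 0.125
Converged at ψ₂ = 0.125.
  benzene: x = 0.259, y = 0.589
  n-octane: x = 0.514, y = 0.332
  n-nonane: x = 0.228, y = 0.079

y_n-nonane (drum 2) = 0.079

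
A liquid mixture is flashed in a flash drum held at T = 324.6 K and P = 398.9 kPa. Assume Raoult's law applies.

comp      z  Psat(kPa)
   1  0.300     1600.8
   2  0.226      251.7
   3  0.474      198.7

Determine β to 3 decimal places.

β = 0.419

Raoult's law: Kᵢ = Pᵢˢᵃᵗ/P = Pᵢˢᵃᵗ/398.9.
  K_1 = 1600.8/398.9 = 4.01304, K_2 = 251.7/398.9 = 0.63099, K_3 = 198.7/398.9 = 0.49812
Material balance + equilibrium reduce to Σ zᵢ(Kᵢ−1)/(1+β(Kᵢ−1)) = 0.
Feasibility: ΣzᵢKᵢ = 1.583, Σzᵢ/Kᵢ = 1.385 — both > 1, two phases present.
Newton iteration, β⁰ = 0.31:
  β = 0.310: g = 0.0915, g' = -0.935 → β = 0.408
  β = 0.408: g = 0.0083, g' = -0.780 → β = 0.418
  β = 0.418: g = 0.0001, g' = -0.767 → β = 0.419
Converged at β = 0.419.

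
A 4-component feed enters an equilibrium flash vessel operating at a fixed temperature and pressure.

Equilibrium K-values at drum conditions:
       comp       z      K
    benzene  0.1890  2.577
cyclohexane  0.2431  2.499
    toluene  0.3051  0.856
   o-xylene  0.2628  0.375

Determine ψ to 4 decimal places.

ψ = 0.6620

Rachford–Rice: g(ψ) = Σ zᵢ(Kᵢ−1)/(1+ψ(Kᵢ−1)) = 0.
g(0) = ΣzᵢKᵢ − 1 = 0.4543 and g(1) = 1 − Σzᵢ/Kᵢ = -0.2278, so a root lies in (0, 1).
Newton–Raphson from ψ = 0.47:
  ψ = 0.4700: g = 0.10527, g' = -0.5561 → ψ = 0.6593
  ψ = 0.6593: g = 0.00149, g' = -0.5559 → ψ = 0.6620
Converged at ψ = 0.6620.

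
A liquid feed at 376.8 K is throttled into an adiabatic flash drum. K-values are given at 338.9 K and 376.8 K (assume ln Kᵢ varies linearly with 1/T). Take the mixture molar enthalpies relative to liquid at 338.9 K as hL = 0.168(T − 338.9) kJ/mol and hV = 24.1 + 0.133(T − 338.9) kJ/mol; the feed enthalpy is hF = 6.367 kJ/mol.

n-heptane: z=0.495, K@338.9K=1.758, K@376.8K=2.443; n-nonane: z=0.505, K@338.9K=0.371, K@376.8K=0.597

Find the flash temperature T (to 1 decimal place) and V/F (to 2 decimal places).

T = 344.2 K, V/F = 0.23

Adiabatic flash: solve Rachford–Rice at each trial T, then check hF = ψ·hV(T) + (1−ψ)·hL(T).
  T = 338.9 K: K = (1.758, 0.371), RR gives ψ = 0.121, H_out = 2.910 kJ/mol
  T = 376.8 K: K = (2.443, 0.597), RR gives ψ = 0.878, H_out = 26.370 kJ/mol
  T = 357.9 K: K = (2.091, 0.477), RR gives ψ = 0.484, H_out = 14.524 kJ/mol
  T = 348.4 K: K = (1.922, 0.422), RR gives ψ = 0.309, H_out = 8.935 kJ/mol
  T = 343.6 K: K = (1.838, 0.396), RR gives ψ = 0.217, H_out = 5.983 kJ/mol
  T = 346.0 K: K = (1.880, 0.409), RR gives ψ = 0.263, H_out = 7.477 kJ/mol
Linear interpolation between T = 343.6 (H_out = 5.983) and T = 346.0 (H_out = 7.477) on hF = 6.367 gives T ≈ 344.2 K, at which ψ = 0.23.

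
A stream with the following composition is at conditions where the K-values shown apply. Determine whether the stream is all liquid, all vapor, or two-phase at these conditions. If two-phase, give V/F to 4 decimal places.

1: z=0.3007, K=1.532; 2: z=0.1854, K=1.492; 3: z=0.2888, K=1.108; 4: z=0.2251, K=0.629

ΣzᵢKᵢ = 1.1989; Σzᵢ/Kᵢ = 0.9391.
Since Σzᵢ/Kᵢ < 1 the mixture is above its dew point — single vapor phase.

all vapor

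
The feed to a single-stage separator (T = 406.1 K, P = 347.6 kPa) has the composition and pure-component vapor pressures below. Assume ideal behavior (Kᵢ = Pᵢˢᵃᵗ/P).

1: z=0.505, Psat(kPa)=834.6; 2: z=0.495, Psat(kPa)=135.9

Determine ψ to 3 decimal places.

ψ = 0.476

Raoult's law: Kᵢ = Pᵢˢᵃᵗ/P = Pᵢˢᵃᵗ/347.6.
  K_1 = 834.6/347.6 = 2.40104, K_2 = 135.9/347.6 = 0.39097
Rachford–Rice: g(ψ) = Σ zᵢ(Kᵢ−1)/(1+ψ(Kᵢ−1)) = 0.
g(0) = ΣzᵢKᵢ − 1 = 0.406 and g(1) = 1 − Σzᵢ/Kᵢ = -0.476, so a root lies in (0, 1).
Iterate (Newton) starting at ψ = 0.5:
  ψ = 0.500: g = -0.0174, g' = -0.722 → ψ = 0.476
Converged at ψ = 0.476.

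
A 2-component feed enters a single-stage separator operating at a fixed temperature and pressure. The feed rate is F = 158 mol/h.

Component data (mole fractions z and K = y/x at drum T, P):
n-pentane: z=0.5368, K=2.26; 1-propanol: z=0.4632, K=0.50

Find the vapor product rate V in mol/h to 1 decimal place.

V = 111.5 mol/h

Material balance + equilibrium reduce to Σ zᵢ(Kᵢ−1)/(1+ψ(Kᵢ−1)) = 0.
Check two-phase: ΣzᵢKᵢ = 1.4448 > 1 and Σzᵢ/Kᵢ = 1.1639 > 1, so g(0) = 0.4448 > 0 and g(1) = -0.1639 < 0.
Binary case is linear: z₁(K₁−1)(1+ψ(K₂−1)) + z₂(K₂−1)(1+ψ(K₁−1)) = 0
⇒ ψ = [z₁(K₁−1)+z₂(K₂−1)] / [−(K₁−1)(K₂−1)] = 0.44477/0.63000 = 0.7060
Then V = ψ·F = 0.7060·158 = 111.5 mol/h and L = F − V = 46.5 mol/h.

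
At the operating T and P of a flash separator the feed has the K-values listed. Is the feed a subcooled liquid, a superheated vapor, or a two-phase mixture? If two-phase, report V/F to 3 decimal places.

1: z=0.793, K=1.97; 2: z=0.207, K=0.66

ΣzᵢKᵢ = 1.699; Σzᵢ/Kᵢ = 0.716.
Since Σzᵢ/Kᵢ < 1 the mixture is above its dew point — single vapor phase.

superheated vapor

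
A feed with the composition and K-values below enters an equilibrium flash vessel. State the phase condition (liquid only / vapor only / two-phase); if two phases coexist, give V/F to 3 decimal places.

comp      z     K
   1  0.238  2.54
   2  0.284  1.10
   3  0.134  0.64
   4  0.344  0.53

two-phase, V/F = 0.396

ΣzᵢKᵢ = 1.185; Σzᵢ/Kᵢ = 1.210.
Both exceed 1, so a two-phase solution exists.
Newton iteration, ψ⁰ = 0.32:
  ψ = 0.320: g = 0.0282, g' = -0.383 → ψ = 0.394
  ψ = 0.394: g = 0.0009, g' = -0.359 → ψ = 0.396
Converged at ψ = 0.396.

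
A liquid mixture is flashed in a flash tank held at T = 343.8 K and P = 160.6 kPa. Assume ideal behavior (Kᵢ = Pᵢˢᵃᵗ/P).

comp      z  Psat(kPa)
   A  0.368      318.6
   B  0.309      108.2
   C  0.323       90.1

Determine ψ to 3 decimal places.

ψ = 0.313

Raoult's law: Kᵢ = Pᵢˢᵃᵗ/P = Pᵢˢᵃᵗ/160.6.
  K_A = 318.6/160.6 = 1.98381, K_B = 108.2/160.6 = 0.67372, K_C = 90.1/160.6 = 0.56102
Rachford–Rice: g(ψ) = Σ zᵢ(Kᵢ−1)/(1+ψ(Kᵢ−1)) = 0.
g(0) = ΣzᵢKᵢ − 1 = 0.119 and g(1) = 1 − Σzᵢ/Kᵢ = -0.220, so a root lies in (0, 1).
Newton–Raphson from ψ = 0.5:
  ψ = 0.500: g = -0.0595, g' = -0.309 → ψ = 0.308
  ψ = 0.308: g = 0.0019, g' = -0.334 → ψ = 0.313
Converged at ψ = 0.313.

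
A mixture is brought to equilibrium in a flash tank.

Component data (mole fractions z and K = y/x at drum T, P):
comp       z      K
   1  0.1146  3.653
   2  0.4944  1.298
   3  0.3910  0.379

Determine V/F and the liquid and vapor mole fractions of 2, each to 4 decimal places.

Material balance + equilibrium reduce to Σ zᵢ(Kᵢ−1)/(1+V/F(Kᵢ−1)) = 0.
g(0) = ΣzᵢKᵢ − 1 = 0.2086 and g(1) = 1 − Σzᵢ/Kᵢ = -0.4439, so a root lies in (0, 1).
Newton–Raphson from V/F = 0.5:
  V/F = 0.5000: g = -0.09325, g' = -0.4994 → V/F = 0.3133
  V/F = 0.3133: g = -0.00068, g' = -0.5097 → V/F = 0.3120
Converged at V/F = 0.3120.
Compositions from xᵢ = zᵢ/(1+V/F(Kᵢ−1)), yᵢ = Kᵢxᵢ:
  1: x = 0.0627, y = 0.2291
  2: x = 0.4523, y = 0.5871
  3: x = 0.4849, y = 0.1838

V/F = 0.3120, x_2 = 0.4523, y_2 = 0.5871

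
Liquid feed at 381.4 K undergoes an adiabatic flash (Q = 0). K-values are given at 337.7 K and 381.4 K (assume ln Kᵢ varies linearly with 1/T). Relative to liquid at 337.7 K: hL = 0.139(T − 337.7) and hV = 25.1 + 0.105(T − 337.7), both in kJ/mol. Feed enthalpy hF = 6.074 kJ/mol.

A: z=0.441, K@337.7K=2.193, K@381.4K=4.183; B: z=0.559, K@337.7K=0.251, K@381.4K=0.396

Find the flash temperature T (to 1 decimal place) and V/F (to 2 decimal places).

Adiabatic flash: solve Rachford–Rice at each trial T, then check hF = ψ·hV(T) + (1−ψ)·hL(T).
  T = 337.7 K: K = (2.193, 0.251), RR gives ψ = 0.120, H_out = 3.017 kJ/mol
  T = 381.4 K: K = (4.183, 0.396), RR gives ψ = 0.555, H_out = 19.169 kJ/mol
  T = 359.5 K: K = (3.086, 0.320), RR gives ψ = 0.380, H_out = 12.290 kJ/mol
  T = 348.6 K: K = (2.616, 0.284), RR gives ψ = 0.270, H_out = 8.196 kJ/mol
  T = 343.1 K: K = (2.396, 0.267), RR gives ψ = 0.202, H_out = 5.772 kJ/mol
  T = 345.9 K: K = (2.506, 0.276), RR gives ψ = 0.238, H_out = 7.045 kJ/mol
  T = 344.5 K: K = (2.451, 0.272), RR gives ψ = 0.220, H_out = 6.419 kJ/mol
  T = 343.8 K: K = (2.424, 0.269), RR gives ψ = 0.211, H_out = 6.098 kJ/mol
Linear interpolation between T = 343.1 (H_out = 5.772) and T = 343.8 (H_out = 6.098) on hF = 6.074 gives T ≈ 343.7 K, at which ψ = 0.21.

T = 343.7 K, V/F = 0.21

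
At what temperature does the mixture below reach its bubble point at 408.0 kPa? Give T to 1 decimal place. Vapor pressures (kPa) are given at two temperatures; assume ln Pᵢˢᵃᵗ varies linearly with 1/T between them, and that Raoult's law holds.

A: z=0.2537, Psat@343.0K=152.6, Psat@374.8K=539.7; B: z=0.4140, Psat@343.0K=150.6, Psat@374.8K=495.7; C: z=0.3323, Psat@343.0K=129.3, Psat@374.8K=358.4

Bubble-point temperature: ΣzᵢPᵢˢᵃᵗ(T) = P. Interpolate ln Pᵢˢᵃᵗ = aᵢ + bᵢ/T.
  T = 343.0 K: ΣzᵢPᵢˢᵃᵗ = 144.03 kPa
  T = 374.8 K: ΣzᵢPᵢˢᵃᵗ = 461.24 kPa
  T = 358.9 K: ΣzᵢPᵢˢᵃᵗ = 264.18 kPa
  T = 366.9 K: ΣzᵢPᵢˢᵃᵗ = 351.71 kPa
  T = 370.9 K: ΣzᵢPᵢˢᵃᵗ = 404.02 kPa
  T = 372.9 K: ΣzᵢPᵢˢᵃᵗ = 432.56 kPa
Interpolating between 370.9 K and 372.9 K gives T ≈ 371.2 K.

T = 371.2 K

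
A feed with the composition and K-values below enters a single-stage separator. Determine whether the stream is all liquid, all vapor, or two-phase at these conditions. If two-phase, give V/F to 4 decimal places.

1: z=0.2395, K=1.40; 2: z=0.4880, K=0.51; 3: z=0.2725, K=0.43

ΣzᵢKᵢ = 0.7014; Σzᵢ/Kᵢ = 1.7617.
Since ΣzᵢKᵢ < 1 the mixture is below its bubble point — single liquid phase.

all liquid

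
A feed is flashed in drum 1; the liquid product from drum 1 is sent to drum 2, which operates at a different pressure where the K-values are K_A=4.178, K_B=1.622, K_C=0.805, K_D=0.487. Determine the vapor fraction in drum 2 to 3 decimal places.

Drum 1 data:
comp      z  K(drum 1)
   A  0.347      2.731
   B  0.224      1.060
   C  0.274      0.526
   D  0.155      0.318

V/F (drum 2) = 0.713

Drum 1:
Let ψ₁ = V/F and solve Σ zᵢ(Kᵢ−1)/(1+ψ₁(Kᵢ−1)) = 0.
g(0) = ΣzᵢKᵢ − 1 = 0.379 and g(1) = 1 − Σzᵢ/Kᵢ = -0.347, so a root lies in (0, 1).
Newton iteration, ψ₁⁰ = 0.5:
  ψ₁ = 0.500: g = 0.0044, g' = -0.571 → ψ₁ = 0.508
Converged at ψ₁ = 0.508.
Drum-1 compositions:
  A: x = 0.185, y = 0.504
  B: x = 0.217, y = 0.230
  C: x = 0.361, y = 0.190
  D: x = 0.237, y = 0.075
Drum-2 feed = drum-1 liquid: z₂ = (0.1847, 0.2174, 0.3608, 0.2371).
Drum 2:
Newton–Raphson from ψ₂ = 0.34:
  ψ₂ = 0.340: g = 0.1710, g' = -0.596 → ψ₂ = 0.627
  ψ₂ = 0.627: g = 0.0339, g' = -0.405 → ψ₂ = 0.711
  ψ₂ = 0.711: g = 0.0008, g' = -0.389 → ψ₂ = 0.713
Converged at ψ₂ = 0.713.
  A: x = 0.057, y = 0.236
  B: x = 0.151, y = 0.244
  C: x = 0.419, y = 0.337
  D: x = 0.374, y = 0.182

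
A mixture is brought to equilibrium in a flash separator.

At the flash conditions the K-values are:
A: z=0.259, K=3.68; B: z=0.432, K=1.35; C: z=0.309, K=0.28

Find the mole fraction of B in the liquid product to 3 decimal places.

x_B = 0.357

Rachford–Rice: g(ψ) = Σ zᵢ(Kᵢ−1)/(1+ψ(Kᵢ−1)) = 0.
g(0) = ΣzᵢKᵢ − 1 = 0.623 and g(1) = 1 − Σzᵢ/Kᵢ = -0.494, so a root lies in (0, 1).
Newton iteration, ψ⁰ = 0.5:
  ψ = 0.500: g = 0.0777, g' = -0.769 → ψ = 0.601
  ψ = 0.601: g = -0.0014, g' = -0.807 → ψ = 0.599
Converged at ψ = 0.599.
Compositions from xᵢ = zᵢ/(1+ψ(Kᵢ−1)), yᵢ = Kᵢxᵢ:
  A: x = 0.099, y = 0.366
  B: x = 0.357, y = 0.482
  C: x = 0.544, y = 0.152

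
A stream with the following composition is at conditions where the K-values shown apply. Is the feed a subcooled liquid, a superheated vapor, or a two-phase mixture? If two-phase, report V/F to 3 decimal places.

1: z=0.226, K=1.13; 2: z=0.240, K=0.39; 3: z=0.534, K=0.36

subcooled liquid

ΣzᵢKᵢ = 0.541; Σzᵢ/Kᵢ = 2.299.
Since ΣzᵢKᵢ < 1 the mixture is below its bubble point — single liquid phase.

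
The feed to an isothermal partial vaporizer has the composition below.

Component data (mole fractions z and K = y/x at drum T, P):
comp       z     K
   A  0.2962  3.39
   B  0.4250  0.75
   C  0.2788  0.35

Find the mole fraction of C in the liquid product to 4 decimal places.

x_C = 0.3763

Material balance + equilibrium reduce to Σ zᵢ(Kᵢ−1)/(1+V/F(Kᵢ−1)) = 0.
g(0) = ΣzᵢKᵢ − 1 = 0.4204 and g(1) = 1 − Σzᵢ/Kᵢ = -0.4506, so a root lies in (0, 1).
Iterate (Newton) starting at V/F = 0.5:
  V/F = 0.5000: g = -0.06739, g' = -0.6444 → V/F = 0.3954
  V/F = 0.3954: g = 0.00214, g' = -0.6933 → V/F = 0.3985
Converged at V/F = 0.3985.
Compositions from xᵢ = zᵢ/(1+V/F(Kᵢ−1)), yᵢ = Kᵢxᵢ:
  A: x = 0.1517, y = 0.5143
  B: x = 0.4720, y = 0.3540
  C: x = 0.3763, y = 0.1317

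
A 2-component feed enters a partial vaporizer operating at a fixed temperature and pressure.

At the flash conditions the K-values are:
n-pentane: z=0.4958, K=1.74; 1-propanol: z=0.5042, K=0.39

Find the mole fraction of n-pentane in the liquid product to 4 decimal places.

x_n-pentane = 0.4519

Binary case is linear: z₁(K₁−1)(1+ψ(K₂−1)) + z₂(K₂−1)(1+ψ(K₁−1)) = 0
⇒ ψ = [z₁(K₁−1)+z₂(K₂−1)] / [−(K₁−1)(K₂−1)] = 0.05933/0.45140 = 0.1314
Compositions from xᵢ = zᵢ/(1+ψ(Kᵢ−1)), yᵢ = Kᵢxᵢ:
  n-pentane: x = 0.4519, y = 0.7862
  1-propanol: x = 0.5481, y = 0.2138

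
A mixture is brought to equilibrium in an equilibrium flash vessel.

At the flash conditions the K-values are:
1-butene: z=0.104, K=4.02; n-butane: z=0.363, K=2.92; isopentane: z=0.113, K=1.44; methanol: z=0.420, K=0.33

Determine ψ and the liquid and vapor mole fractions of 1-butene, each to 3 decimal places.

Let ψ = V/F and solve Σ zᵢ(Kᵢ−1)/(1+ψ(Kᵢ−1)) = 0.
Check two-phase: ΣzᵢKᵢ = 1.779 > 1 and Σzᵢ/Kᵢ = 1.501 > 1, so g(0) = 0.779 > 0 and g(1) = -0.501 < 0.
Iterate (Newton) starting at ψ = 0.5:
  ψ = 0.500: g = 0.0983, g' = -0.940 → ψ = 0.605
Converged at ψ = 0.605.
Compositions from xᵢ = zᵢ/(1+ψ(Kᵢ−1)), yᵢ = Kᵢxᵢ:
  1-butene: x = 0.037, y = 0.148
  n-butane: x = 0.168, y = 0.491
  isopentane: x = 0.089, y = 0.129
  methanol: x = 0.706, y = 0.233

ψ = 0.605, x_1-butene = 0.037, y_1-butene = 0.148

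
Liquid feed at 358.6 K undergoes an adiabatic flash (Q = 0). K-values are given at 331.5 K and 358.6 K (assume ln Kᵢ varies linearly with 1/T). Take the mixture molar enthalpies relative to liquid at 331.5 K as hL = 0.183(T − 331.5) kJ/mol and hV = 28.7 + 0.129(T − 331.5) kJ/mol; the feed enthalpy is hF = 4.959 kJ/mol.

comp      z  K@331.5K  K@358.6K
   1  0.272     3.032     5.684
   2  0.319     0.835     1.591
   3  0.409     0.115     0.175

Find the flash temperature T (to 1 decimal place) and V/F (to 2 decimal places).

Adiabatic flash: solve Rachford–Rice at each trial T, then check hF = ψ·hV(T) + (1−ψ)·hL(T).
  T = 331.5 K: K = (3.032, 0.835, 0.115), RR gives ψ = 0.108, H_out = 3.085 kJ/mol
  T = 358.6 K: K = (5.684, 1.591, 0.175), RR gives ψ = 0.466, H_out = 17.651 kJ/mol
  T = 345.1 K: K = (4.208, 1.169, 0.143), RR gives ψ = 0.319, H_out = 11.410 kJ/mol
  T = 338.3 K: K = (3.584, 0.991, 0.129), RR gives ψ = 0.224, H_out = 7.578 kJ/mol
  T = 334.9 K: K = (3.299, 0.911, 0.122), RR gives ψ = 0.169, H_out = 5.430 kJ/mol
  T = 333.2 K: K = (3.163, 0.872, 0.118), RR gives ψ = 0.139, H_out = 4.285 kJ/mol
Linear interpolation between T = 333.2 (H_out = 4.285) and T = 334.9 (H_out = 5.430) on hF = 4.959 gives T ≈ 334.2 K, at which ψ = 0.16.

T = 334.2 K, V/F = 0.16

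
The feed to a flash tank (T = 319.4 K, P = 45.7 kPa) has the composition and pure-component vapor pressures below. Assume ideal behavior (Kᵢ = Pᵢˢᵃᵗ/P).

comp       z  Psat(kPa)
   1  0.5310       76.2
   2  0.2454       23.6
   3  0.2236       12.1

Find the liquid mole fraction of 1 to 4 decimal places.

x_1 = 0.4761

Raoult's law: Kᵢ = Pᵢˢᵃᵗ/P = Pᵢˢᵃᵗ/45.7.
  K_1 = 76.2/45.7 = 1.667396, K_2 = 23.6/45.7 = 0.516411, K_3 = 12.1/45.7 = 0.264770
Let ψ = V/F and solve Σ zᵢ(Kᵢ−1)/(1+ψ(Kᵢ−1)) = 0.
g(0) = ΣzᵢKᵢ − 1 = 0.0713 and g(1) = 1 − Σzᵢ/Kᵢ = -0.6382, so a root lies in (0, 1).
Newton iteration, ψ⁰ = 0.5:
  ψ = 0.5000: g = -0.15076, g' = -0.5350 → ψ = 0.2182
  ψ = 0.2182: g = -0.01915, g' = -0.4234 → ψ = 0.1730
  ψ = 0.1730: g = -0.00015, g' = -0.4171 → ψ = 0.1726
Converged at ψ = 0.1726.
Compositions from xᵢ = zᵢ/(1+ψ(Kᵢ−1)), yᵢ = Kᵢxᵢ:
  1: x = 0.4761, y = 0.7939
  2: x = 0.2678, y = 0.1383
  3: x = 0.2561, y = 0.0678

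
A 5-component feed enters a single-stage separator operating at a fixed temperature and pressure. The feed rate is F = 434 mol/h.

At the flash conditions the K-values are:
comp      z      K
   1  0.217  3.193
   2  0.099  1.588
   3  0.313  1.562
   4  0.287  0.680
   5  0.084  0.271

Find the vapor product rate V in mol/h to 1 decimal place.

V = 396.1 mol/h

Material balance + equilibrium reduce to Σ zᵢ(Kᵢ−1)/(1+V/F(Kᵢ−1)) = 0.
g(0) = ΣzᵢKᵢ − 1 = 0.557 and g(1) = 1 − Σzᵢ/Kᵢ = -0.063, so a root lies in (0, 1).
Newton iteration, V/F⁰ = 0.62:
  V/F = 0.620: g = 0.1485, g' = -0.455 → V/F = 0.947
  V/F = 0.947: g = -0.0224, g' = -0.692 → V/F = 0.914
  V/F = 0.914: g = -0.0010, g' = -0.633 → V/F = 0.913
Converged at V/F = 0.913.
Then V = V/F·F = 0.9127·434 = 396.1 mol/h and L = F − V = 37.9 mol/h.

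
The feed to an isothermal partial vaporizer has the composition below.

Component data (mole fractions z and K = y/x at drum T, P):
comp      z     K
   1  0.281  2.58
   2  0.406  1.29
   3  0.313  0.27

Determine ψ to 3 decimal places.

ψ = 0.486

Material balance + equilibrium reduce to Σ zᵢ(Kᵢ−1)/(1+ψ(Kᵢ−1)) = 0.
g(0) = ΣzᵢKᵢ − 1 = 0.333 and g(1) = 1 − Σzᵢ/Kᵢ = -0.583, so a root lies in (0, 1).
Newton–Raphson from ψ = 0.66:
  ψ = 0.660: g = -0.1248, g' = -0.813 → ψ = 0.507
  ψ = 0.507: g = -0.0133, g' = -0.662 → ψ = 0.486
Converged at ψ = 0.486.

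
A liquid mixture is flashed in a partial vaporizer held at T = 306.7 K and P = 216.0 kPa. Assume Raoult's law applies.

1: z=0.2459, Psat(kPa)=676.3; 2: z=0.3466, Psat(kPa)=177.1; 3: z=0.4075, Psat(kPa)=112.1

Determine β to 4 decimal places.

Raoult's law: Kᵢ = Pᵢˢᵃᵗ/P = Pᵢˢᵃᵗ/216.0.
  K_1 = 676.3/216.0 = 3.131019, K_2 = 177.1/216.0 = 0.819907, K_3 = 112.1/216.0 = 0.518981
Let β = V/F and solve Σ zᵢ(Kᵢ−1)/(1+β(Kᵢ−1)) = 0.
Check two-phase: ΣzᵢKᵢ = 1.2656 > 1 and Σzᵢ/Kᵢ = 1.2865 > 1, so g(0) = 0.2656 > 0 and g(1) = -0.2865 < 0.
Iterate (Newton) starting at β = 0.5:
  β = 0.5000: g = -0.07299, g' = -0.4388 → β = 0.3337
  β = 0.3337: g = 0.00636, g' = -0.5279 → β = 0.3457
  β = 0.3457: g = 0.00006, g' = -0.5187 → β = 0.3458
Converged at β = 0.3458.

β = 0.3458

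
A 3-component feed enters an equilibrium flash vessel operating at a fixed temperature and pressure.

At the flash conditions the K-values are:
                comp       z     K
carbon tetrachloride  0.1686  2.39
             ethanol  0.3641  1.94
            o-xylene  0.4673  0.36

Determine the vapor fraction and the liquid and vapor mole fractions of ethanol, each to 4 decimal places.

ψ = 0.3959, x_ethanol = 0.2653, y_ethanol = 0.5148

Newton–Raphson from ψ = 0.62:
  ψ = 0.6200: g = -0.15370, g' = -0.7485 → ψ = 0.4146
  ψ = 0.4146: g = -0.01217, g' = -0.6523 → ψ = 0.3960
  ψ = 0.3960: g = -0.00003, g' = -0.6498 → ψ = 0.3959
Converged at ψ = 0.3959.
Compositions from xᵢ = zᵢ/(1+ψ(Kᵢ−1)), yᵢ = Kᵢxᵢ:
  carbon tetrachloride: x = 0.1087, y = 0.2599
  ethanol: x = 0.2653, y = 0.5148
  o-xylene: x = 0.6259, y = 0.2253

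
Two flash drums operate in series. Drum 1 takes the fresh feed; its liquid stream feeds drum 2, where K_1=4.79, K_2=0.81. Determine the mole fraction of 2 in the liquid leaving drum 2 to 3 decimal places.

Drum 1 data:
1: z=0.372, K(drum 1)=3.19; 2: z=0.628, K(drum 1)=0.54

Drum 1:
Material balance + equilibrium reduce to Σ zᵢ(Kᵢ−1)/(1+ψ₁(Kᵢ−1)) = 0.
Check two-phase: ΣzᵢKᵢ = 1.526 > 1 and Σzᵢ/Kᵢ = 1.280 > 1, so g(0) = 0.526 > 0 and g(1) = -0.280 < 0.
Newton–Raphson from ψ₁ = 0.56:
  ψ₁ = 0.560: g = -0.0232, g' = -0.601 → ψ₁ = 0.521
  ψ₁ = 0.521: g = 0.0003, g' = -0.619 → ψ₁ = 0.522
Converged at ψ₁ = 0.522.
Drum-1 compositions:
  1: x = 0.174, y = 0.554
  2: x = 0.826, y = 0.446
Drum-2 feed = drum-1 liquid: z₂ = (0.1736, 0.8264).
Drum 2:
Material balance + equilibrium reduce to Σ zᵢ(Kᵢ−1)/(1+ψ₂(Kᵢ−1)) = 0.
g(0) = ΣzᵢKᵢ − 1 = 0.501 and g(1) = 1 − Σzᵢ/Kᵢ = -0.057, so a root lies in (0, 1).
Iterate (Newton) starting at ψ₂ = 0.46:
  ψ₂ = 0.460: g = 0.0678, g' = -0.367 → ψ₂ = 0.645
  ψ₂ = 0.645: g = 0.0122, g' = -0.249 → ψ₂ = 0.693
  ψ₂ = 0.693: g = 0.0005, g' = -0.229 → ψ₂ = 0.696
Converged at ψ₂ = 0.696.
  1: x = 0.048, y = 0.229
  2: x = 0.952, y = 0.771

x_2 (drum 2) = 0.952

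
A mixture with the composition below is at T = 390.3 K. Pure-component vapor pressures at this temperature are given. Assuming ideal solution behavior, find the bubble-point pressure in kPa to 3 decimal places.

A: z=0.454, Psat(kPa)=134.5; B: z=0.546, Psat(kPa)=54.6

Pbub = 90.875 kPa

At the bubble point ψ → 0, so ΣzᵢKᵢ = 1 with Kᵢ = Pᵢˢᵃᵗ/P ⇒ P = ΣzᵢPᵢˢᵃᵗ.
P = 0.454·134.5 + 0.546·54.6 = 90.875 kPa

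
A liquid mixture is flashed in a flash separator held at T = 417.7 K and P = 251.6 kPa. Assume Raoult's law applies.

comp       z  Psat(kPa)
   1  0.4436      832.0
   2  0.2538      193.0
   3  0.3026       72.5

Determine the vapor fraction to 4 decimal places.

ψ = 0.5828

Raoult's law: Kᵢ = Pᵢˢᵃᵗ/P = Pᵢˢᵃᵗ/251.6.
  K_1 = 832.0/251.6 = 3.306836, K_2 = 193.0/251.6 = 0.767091, K_3 = 72.5/251.6 = 0.288156
Let ψ = V/F and solve Σ zᵢ(Kᵢ−1)/(1+ψ(Kᵢ−1)) = 0.
g(0) = ΣzᵢKᵢ − 1 = 0.7488 and g(1) = 1 − Σzᵢ/Kᵢ = -0.5151, so a root lies in (0, 1).
Newton–Raphson from ψ = 0.56:
  ψ = 0.5600: g = 0.02034, g' = -0.8916 → ψ = 0.5828
Converged at ψ = 0.5828.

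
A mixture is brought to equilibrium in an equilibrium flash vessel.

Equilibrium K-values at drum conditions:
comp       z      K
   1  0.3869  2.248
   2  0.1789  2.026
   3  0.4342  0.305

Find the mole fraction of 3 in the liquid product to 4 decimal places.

x_3 = 0.6283

Rachford–Rice: g(ψ) = Σ zᵢ(Kᵢ−1)/(1+ψ(Kᵢ−1)) = 0.
Check two-phase: ΣzᵢKᵢ = 1.3646 > 1 and Σzᵢ/Kᵢ = 1.6840 > 1, so g(0) = 0.3646 > 0 and g(1) = -0.6840 < 0.
Newton–Raphson from ψ = 0.5:
  ψ = 0.5000: g = -0.04384, g' = -0.8034 → ψ = 0.4454
  ψ = 0.4454: g = -0.00076, g' = -0.7776 → ψ = 0.4444
Converged at ψ = 0.4444.
Compositions from xᵢ = zᵢ/(1+ψ(Kᵢ−1)), yᵢ = Kᵢxᵢ:
  1: x = 0.2489, y = 0.5594
  2: x = 0.1229, y = 0.2489
  3: x = 0.6283, y = 0.1916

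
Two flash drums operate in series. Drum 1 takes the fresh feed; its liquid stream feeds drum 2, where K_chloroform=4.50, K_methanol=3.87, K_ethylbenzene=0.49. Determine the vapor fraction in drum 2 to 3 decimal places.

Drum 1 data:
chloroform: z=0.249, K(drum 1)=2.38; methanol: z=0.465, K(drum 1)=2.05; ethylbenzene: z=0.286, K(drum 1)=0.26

Drum 1:
Rachford–Rice: g(ψ₁) = Σ zᵢ(Kᵢ−1)/(1+ψ₁(Kᵢ−1)) = 0.
g(0) = ΣzᵢKᵢ − 1 = 0.620 and g(1) = 1 − Σzᵢ/Kᵢ = -0.431, so a root lies in (0, 1).
Iterate (Newton) starting at ψ₁ = 0.47:
  ψ₁ = 0.470: g = 0.2108, g' = -0.772 → ψ₁ = 0.743
  ψ₁ = 0.743: g = -0.0261, g' = -1.050 → ψ₁ = 0.718
  ψ₁ = 0.718: g = -0.0006, g' = -0.999 → ψ₁ = 0.717
Converged at ψ₁ = 0.717.
Drum-1 compositions:
  chloroform: x = 0.125, y = 0.298
  methanol: x = 0.265, y = 0.544
  ethylbenzene: x = 0.610, y = 0.159
Drum-2 feed = drum-1 liquid: z₂ = (0.1251, 0.2652, 0.6097).
Drum 2:
Material balance + equilibrium reduce to Σ zᵢ(Kᵢ−1)/(1+ψ₂(Kᵢ−1)) = 0.
Check two-phase: ΣzᵢKᵢ = 1.888 > 1 and Σzᵢ/Kᵢ = 1.341 > 1, so g(0) = 0.888 > 0 and g(1) = -0.341 < 0.
Newton iteration, ψ₂⁰ = 0.5:
  ψ₂ = 0.500: g = 0.0545, g' = -0.857 → ψ₂ = 0.564
  ψ₂ = 0.564: g = 0.0018, g' = -0.805 → ψ₂ = 0.566
Converged at ψ₂ = 0.566.
  chloroform: x = 0.042, y = 0.189
  methanol: x = 0.101, y = 0.391
  ethylbenzene: x = 0.857, y = 0.420

V/F (drum 2) = 0.566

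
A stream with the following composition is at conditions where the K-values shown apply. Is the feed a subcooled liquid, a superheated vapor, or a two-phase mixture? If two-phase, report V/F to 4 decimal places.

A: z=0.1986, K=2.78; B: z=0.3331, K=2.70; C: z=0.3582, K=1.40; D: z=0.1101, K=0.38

ΣzᵢKᵢ = 1.9948; Σzᵢ/Kᵢ = 0.7404.
Since Σzᵢ/Kᵢ < 1 the mixture is above its dew point — single vapor phase.

superheated vapor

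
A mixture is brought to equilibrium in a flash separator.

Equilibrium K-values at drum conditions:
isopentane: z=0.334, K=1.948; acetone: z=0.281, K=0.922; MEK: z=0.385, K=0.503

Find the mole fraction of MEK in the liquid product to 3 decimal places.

x_MEK = 0.452

Rachford–Rice: g(V/F) = Σ zᵢ(Kᵢ−1)/(1+V/F(Kᵢ−1)) = 0.
Check two-phase: ΣzᵢKᵢ = 1.103 > 1 and Σzᵢ/Kᵢ = 1.242 > 1, so g(0) = 0.103 > 0 and g(1) = -0.242 < 0.
Iterate (Newton) starting at V/F = 0.5:
  V/F = 0.500: g = -0.0626, g' = -0.308 → V/F = 0.297
Converged at V/F = 0.297.
Compositions from xᵢ = zᵢ/(1+V/F(Kᵢ−1)), yᵢ = Kᵢxᵢ:
  isopentane: x = 0.261, y = 0.508
  acetone: x = 0.288, y = 0.265
  MEK: x = 0.452, y = 0.227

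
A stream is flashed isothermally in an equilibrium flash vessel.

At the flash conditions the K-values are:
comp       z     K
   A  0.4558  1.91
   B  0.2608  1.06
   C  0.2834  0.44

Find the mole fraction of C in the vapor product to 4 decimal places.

y_C = 0.2088

Iterate (Newton) starting at ψ = 0.5:
  ψ = 0.5000: g = 0.07984, g' = -0.3506 → ψ = 0.7277
  ψ = 0.7277: g = -0.00334, g' = -0.3907 → ψ = 0.7192
  ψ = 0.7192: g = -0.00001, g' = -0.3879 → ψ = 0.7191
Converged at ψ = 0.7191.
Compositions from xᵢ = zᵢ/(1+ψ(Kᵢ−1)), yᵢ = Kᵢxᵢ:
  A: x = 0.2755, y = 0.5262
  B: x = 0.2500, y = 0.2650
  C: x = 0.4745, y = 0.2088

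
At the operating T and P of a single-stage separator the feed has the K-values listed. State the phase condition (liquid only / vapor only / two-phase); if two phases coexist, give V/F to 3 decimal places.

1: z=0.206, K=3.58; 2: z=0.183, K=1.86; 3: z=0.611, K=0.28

ΣzᵢKᵢ = 1.249; Σzᵢ/Kᵢ = 2.338.
Both exceed 1, so a two-phase solution exists.
Let ψ = V/F and solve Σ zᵢ(Kᵢ−1)/(1+ψ(Kᵢ−1)) = 0.
Newton–Raphson from ψ = 0.63:
  ψ = 0.630: g = -0.5006, g' = -1.317 → ψ = 0.250
  ψ = 0.250: g = -0.0837, g' = -1.070 → ψ = 0.172
  ψ = 0.172: g = 0.0036, g' = -1.174 → ψ = 0.175
Converged at ψ = 0.175.

two-phase, V/F = 0.175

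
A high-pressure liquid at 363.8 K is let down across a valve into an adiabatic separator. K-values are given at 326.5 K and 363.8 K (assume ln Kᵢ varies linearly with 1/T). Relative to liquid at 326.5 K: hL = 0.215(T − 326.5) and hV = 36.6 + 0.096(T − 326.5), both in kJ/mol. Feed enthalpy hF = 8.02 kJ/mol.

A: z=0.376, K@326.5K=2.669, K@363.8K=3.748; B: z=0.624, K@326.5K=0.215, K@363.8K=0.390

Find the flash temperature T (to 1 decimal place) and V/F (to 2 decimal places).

Adiabatic flash: solve Rachford–Rice at each trial T, then check hF = ψ·hV(T) + (1−ψ)·hL(T).
  T = 326.5 K: K = (2.669, 0.215), RR gives ψ = 0.105, H_out = 3.847 kJ/mol
  T = 363.8 K: K = (3.748, 0.390), RR gives ψ = 0.389, H_out = 20.541 kJ/mol
  T = 345.1 K: K = (3.191, 0.294), RR gives ψ = 0.248, H_out = 12.518 kJ/mol
  T = 335.8 K: K = (2.925, 0.253), RR gives ψ = 0.179, H_out = 8.350 kJ/mol
  T = 331.1 K: K = (2.795, 0.233), RR gives ψ = 0.143, H_out = 6.129 kJ/mol
  T = 333.5 K: K = (2.861, 0.243), RR gives ψ = 0.161, H_out = 7.275 kJ/mol
Linear interpolation between T = 333.5 (H_out = 7.275) and T = 335.8 (H_out = 8.350) on hF = 8.02 gives T ≈ 335.1 K, at which ψ = 0.17.

T = 335.1 K, V/F = 0.17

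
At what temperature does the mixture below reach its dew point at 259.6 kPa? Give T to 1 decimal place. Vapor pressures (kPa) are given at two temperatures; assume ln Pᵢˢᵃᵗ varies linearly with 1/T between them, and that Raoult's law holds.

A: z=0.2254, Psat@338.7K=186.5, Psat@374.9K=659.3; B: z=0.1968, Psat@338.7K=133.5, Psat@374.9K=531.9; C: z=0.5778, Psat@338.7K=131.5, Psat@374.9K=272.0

T = 361.6 K

Dew-point temperature: Σzᵢ·P/Pᵢˢᵃᵗ(T) = 1. Interpolate ln Pᵢˢᵃᵗ = aᵢ + bᵢ/T.
  T = 338.7 K: ΣzᵢP/Pᵢˢᵃᵗ = 1.8371
  T = 374.9 K: ΣzᵢP/Pᵢˢᵃᵗ = 0.7363
  T = 356.8 K: ΣzᵢP/Pᵢˢᵃᵗ = 1.1254
  T = 365.9 K: ΣzᵢP/Pᵢˢᵃᵗ = 0.9026
  T = 361.4 K: ΣzᵢP/Pᵢˢᵃᵗ = 1.0046
  T = 363.6 K: ΣzᵢP/Pᵢˢᵃᵗ = 0.9529
Interpolating between 361.4 K and 363.6 K gives T ≈ 361.6 K.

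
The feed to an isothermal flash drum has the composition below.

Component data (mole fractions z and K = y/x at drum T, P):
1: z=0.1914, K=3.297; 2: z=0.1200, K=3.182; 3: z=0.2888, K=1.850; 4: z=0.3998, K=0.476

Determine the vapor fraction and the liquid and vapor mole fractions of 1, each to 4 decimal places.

Material balance + equilibrium reduce to Σ zᵢ(Kᵢ−1)/(1+ψ(Kᵢ−1)) = 0.
Feasibility: ΣzᵢKᵢ = 1.7375, Σzᵢ/Kᵢ = 1.0918 — both > 1, two phases present.
Iterate (Newton) starting at ψ = 0.54:
  ψ = 0.5400: g = 0.19253, g' = -0.6331 → ψ = 0.8441
  ψ = 0.8441: g = 0.00903, g' = -0.6114 → ψ = 0.8588
Converged at ψ = 0.8588.
Compositions from xᵢ = zᵢ/(1+ψ(Kᵢ−1)), yᵢ = Kᵢxᵢ:
  1: x = 0.0644, y = 0.2123
  2: x = 0.0418, y = 0.1329
  3: x = 0.1669, y = 0.3088
  4: x = 0.7269, y = 0.3460

ψ = 0.8588, x_1 = 0.0644, y_1 = 0.2123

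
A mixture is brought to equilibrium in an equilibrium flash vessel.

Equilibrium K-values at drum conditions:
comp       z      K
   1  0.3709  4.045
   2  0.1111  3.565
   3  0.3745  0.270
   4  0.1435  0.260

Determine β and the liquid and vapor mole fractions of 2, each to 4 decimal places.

β = 0.4807, x_2 = 0.0498, y_2 = 0.1774

Let β = V/F and solve Σ zᵢ(Kᵢ−1)/(1+β(Kᵢ−1)) = 0.
Feasibility: ΣzᵢKᵢ = 2.0348, Σzᵢ/Kᵢ = 2.0618 — both > 1, two phases present.
Newton–Raphson from β = 0.67:
  β = 0.6700: g = -0.26940, g' = -1.5447 → β = 0.4956
  β = 0.4956: g = -0.02046, g' = -1.3739 → β = 0.4807
Converged at β = 0.4807.
Compositions from xᵢ = zᵢ/(1+β(Kᵢ−1)), yᵢ = Kᵢxᵢ:
  1: x = 0.1505, y = 0.6089
  2: x = 0.0498, y = 0.1774
  3: x = 0.5770, y = 0.1558
  4: x = 0.2227, y = 0.0579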